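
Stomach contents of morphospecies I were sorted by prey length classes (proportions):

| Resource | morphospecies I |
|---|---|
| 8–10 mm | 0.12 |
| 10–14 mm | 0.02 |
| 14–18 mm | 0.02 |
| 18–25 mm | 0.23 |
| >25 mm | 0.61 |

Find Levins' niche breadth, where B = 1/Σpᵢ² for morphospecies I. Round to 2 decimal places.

Σpᵢ² = 0.12² + 0.02² + 0.02² + 0.23² + 0.61² = 0.0144 + 0.0004 + 0.0004 + 0.0529 + 0.3721 = 0.4402
B = 1 / 0.4402 = 2.2717

2.27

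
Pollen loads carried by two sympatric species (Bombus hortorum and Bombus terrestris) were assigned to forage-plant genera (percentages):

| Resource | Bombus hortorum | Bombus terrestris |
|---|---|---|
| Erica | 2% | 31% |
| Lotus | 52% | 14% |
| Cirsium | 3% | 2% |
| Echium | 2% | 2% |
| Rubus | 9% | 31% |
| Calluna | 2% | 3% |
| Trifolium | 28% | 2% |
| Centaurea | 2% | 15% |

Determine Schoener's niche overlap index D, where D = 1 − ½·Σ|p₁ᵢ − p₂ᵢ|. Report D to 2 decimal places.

Convert percentages to proportions (divide by 100).
Σ|p₁ᵢ − p₂ᵢ| = 0.29 + 0.38 + 0.01 + 0.00 + 0.22 + 0.01 + 0.26 + 0.13 = 1.30
D = 1 − ½ × 1.30 = 1 − 0.650 = 0.3500

0.35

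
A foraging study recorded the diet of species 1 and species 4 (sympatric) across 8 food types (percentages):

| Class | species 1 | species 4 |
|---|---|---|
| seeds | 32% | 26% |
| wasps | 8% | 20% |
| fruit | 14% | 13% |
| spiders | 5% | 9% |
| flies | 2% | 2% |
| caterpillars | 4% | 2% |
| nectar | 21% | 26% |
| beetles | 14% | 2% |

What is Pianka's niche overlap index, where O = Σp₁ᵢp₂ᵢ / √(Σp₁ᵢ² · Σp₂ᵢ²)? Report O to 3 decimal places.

Convert percentages to proportions (divide by 100).
Σ p₁ᵢp₂ᵢ = 0.0832 + 0.0160 + 0.0182 + 0.0045 + 0.0004 + 0.0008 + 0.0546 + 0.0028 = 0.1805
Σp_1ᵢ² = 0.32² + 0.08² + 0.14² + 0.05² + 0.02² + 0.04² + 0.21² + 0.14² = 0.1024 + 0.0064 + 0.0196 + 0.0025 + 0.0004 + 0.0016 + 0.0441 + 0.0196 = 0.1966
Σp_2ᵢ² = 0.26² + 0.20² + 0.13² + 0.09² + 0.02² + 0.02² + 0.26² + 0.02² = 0.0676 + 0.0400 + 0.0169 + 0.0081 + 0.0004 + 0.0004 + 0.0676 + 0.0004 = 0.2014
O = 0.1805 / √(0.1966 × 0.2014) = 0.1805 / 0.198986 = 0.90710

0.907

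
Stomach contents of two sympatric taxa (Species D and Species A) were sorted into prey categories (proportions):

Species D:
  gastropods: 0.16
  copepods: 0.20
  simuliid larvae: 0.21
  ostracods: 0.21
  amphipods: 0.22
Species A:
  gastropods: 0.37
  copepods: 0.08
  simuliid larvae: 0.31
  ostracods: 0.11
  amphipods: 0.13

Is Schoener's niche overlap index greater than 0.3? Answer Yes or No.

Σ|p₁ᵢ − p₂ᵢ| = 0.21 + 0.12 + 0.10 + 0.10 + 0.09 = 0.62
D = 1 − ½ × 0.62 = 1 − 0.310 = 0.6900
D = 0.6900 > 0.3 → Yes.

Yes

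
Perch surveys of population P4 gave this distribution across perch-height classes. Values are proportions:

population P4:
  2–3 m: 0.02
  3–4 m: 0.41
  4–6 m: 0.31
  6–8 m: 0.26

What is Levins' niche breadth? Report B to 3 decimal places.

Σpᵢ² = 0.02² + 0.41² + 0.31² + 0.26² = 0.0004 + 0.1681 + 0.0961 + 0.0676 = 0.3322
B = 1 / 0.3322 = 3.01023

3.010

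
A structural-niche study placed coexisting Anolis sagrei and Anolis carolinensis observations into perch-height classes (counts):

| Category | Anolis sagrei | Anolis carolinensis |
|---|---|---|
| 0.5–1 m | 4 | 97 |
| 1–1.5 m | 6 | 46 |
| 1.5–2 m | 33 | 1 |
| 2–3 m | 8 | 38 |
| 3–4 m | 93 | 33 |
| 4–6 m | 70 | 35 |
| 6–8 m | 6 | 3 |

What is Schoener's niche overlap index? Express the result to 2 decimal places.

Proportions for Anolis sagrei (n=220): 4/220=0.0182, 6/220=0.0273, 33/220=0.1500, 8/220=0.0364, 93/220=0.4227, 70/220=0.3182, 6/220=0.0273
Proportions for Anolis carolinensis (n=253): 97/253=0.3834, 46/253=0.1818, 1/253=0.0040, 38/253=0.1502, 33/253=0.1304, 35/253=0.1383, 3/253=0.0119
Σ|p₁ᵢ − p₂ᵢ| = 0.3652 + 0.1545 + 0.1460 + 0.1138 + 0.2923 + 0.1799 + 0.0154 = 1.2671
D = 1 − ½ × 1.2671 = 1 − 0.63355 = 0.36645

0.37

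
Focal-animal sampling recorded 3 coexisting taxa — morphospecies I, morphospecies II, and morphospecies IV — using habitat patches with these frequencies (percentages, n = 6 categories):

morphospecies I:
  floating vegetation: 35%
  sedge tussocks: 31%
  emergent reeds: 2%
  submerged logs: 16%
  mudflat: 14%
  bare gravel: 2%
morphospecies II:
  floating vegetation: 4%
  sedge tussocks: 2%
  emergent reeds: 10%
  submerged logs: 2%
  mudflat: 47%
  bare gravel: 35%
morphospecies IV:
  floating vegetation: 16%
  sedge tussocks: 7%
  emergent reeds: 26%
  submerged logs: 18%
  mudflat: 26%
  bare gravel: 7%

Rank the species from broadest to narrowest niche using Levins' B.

Convert percentages to proportions (divide by 100).
Σp_Iᵢ² = 0.35² + 0.31² + 0.02² + 0.16² + 0.14² + 0.02² = 0.1225 + 0.0961 + 0.0004 + 0.0256 + 0.0196 + 0.0004 = 0.2646
B_I = 1 / 0.2646 = 3.7793
Σp_IIᵢ² = 0.04² + 0.02² + 0.10² + 0.02² + 0.47² + 0.35² = 0.0016 + 0.0004 + 0.0100 + 0.0004 + 0.2209 + 0.1225 = 0.3558
B_II = 1 / 0.3558 = 2.8106
Σp_IVᵢ² = 0.16² + 0.07² + 0.26² + 0.18² + 0.26² + 0.07² = 0.0256 + 0.0049 + 0.0676 + 0.0324 + 0.0676 + 0.0049 = 0.2030
B_IV = 1 / 0.2030 = 4.9261
Ranking by B (broadest → narrowest): morphospecies IV (4.93) > morphospecies I (3.78) > morphospecies II (2.81)

morphospecies IV > morphospecies I > morphospecies II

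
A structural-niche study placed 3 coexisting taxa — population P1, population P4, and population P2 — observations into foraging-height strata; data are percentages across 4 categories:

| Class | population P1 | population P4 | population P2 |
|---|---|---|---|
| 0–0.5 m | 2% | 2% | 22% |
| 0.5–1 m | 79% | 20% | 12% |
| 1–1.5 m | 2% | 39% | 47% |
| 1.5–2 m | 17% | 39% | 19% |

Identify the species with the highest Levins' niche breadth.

Convert percentages to proportions (divide by 100).
Σp_P1ᵢ² = 0.02² + 0.79² + 0.02² + 0.17² = 0.0004 + 0.6241 + 0.0004 + 0.0289 = 0.6538
B_P1 = 1 / 0.6538 = 1.5295
Σp_P4ᵢ² = 0.02² + 0.20² + 0.39² + 0.39² = 0.0004 + 0.0400 + 0.1521 + 0.1521 = 0.3446
B_P4 = 1 / 0.3446 = 2.9019
Σp_P2ᵢ² = 0.22² + 0.12² + 0.47² + 0.19² = 0.0484 + 0.0144 + 0.2209 + 0.0361 = 0.3198
B_P2 = 1 / 0.3198 = 3.1270
Highest B → broadest niche (most generalist): population P2 (B = 3.13).

population P2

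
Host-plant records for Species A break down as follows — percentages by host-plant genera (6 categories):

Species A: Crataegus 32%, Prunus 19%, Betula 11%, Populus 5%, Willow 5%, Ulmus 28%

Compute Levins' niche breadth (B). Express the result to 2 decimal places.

4.27

Convert percentages to proportions (divide by 100).
Σpᵢ² = 0.32² + 0.19² + 0.11² + 0.05² + 0.05² + 0.28² = 0.1024 + 0.0361 + 0.0121 + 0.0025 + 0.0025 + 0.0784 = 0.2340
B = 1 / 0.2340 = 4.2735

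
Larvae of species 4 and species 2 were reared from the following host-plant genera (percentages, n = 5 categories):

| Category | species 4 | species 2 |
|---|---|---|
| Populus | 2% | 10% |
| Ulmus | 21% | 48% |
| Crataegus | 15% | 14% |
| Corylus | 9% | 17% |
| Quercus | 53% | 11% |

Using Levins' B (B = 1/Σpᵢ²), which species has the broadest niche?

Convert percentages to proportions (divide by 100).
Σp_4ᵢ² = 0.02² + 0.21² + 0.15² + 0.09² + 0.53² = 0.0004 + 0.0441 + 0.0225 + 0.0081 + 0.2809 = 0.3560
B_4 = 1 / 0.3560 = 2.8090
Σp_2ᵢ² = 0.10² + 0.48² + 0.14² + 0.17² + 0.11² = 0.0100 + 0.2304 + 0.0196 + 0.0289 + 0.0121 = 0.3010
B_2 = 1 / 0.3010 = 3.3223
Highest B → broadest niche (most generalist): species 2 (B = 3.32).

species 2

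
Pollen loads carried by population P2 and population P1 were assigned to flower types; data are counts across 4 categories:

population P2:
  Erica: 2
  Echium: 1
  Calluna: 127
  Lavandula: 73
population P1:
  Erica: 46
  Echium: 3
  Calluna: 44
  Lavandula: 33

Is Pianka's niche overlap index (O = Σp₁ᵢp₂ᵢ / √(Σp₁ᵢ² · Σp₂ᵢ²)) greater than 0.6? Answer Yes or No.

Proportions for population P2 (n=203): 2/203=0.0099, 1/203=0.0049, 127/203=0.6256, 73/203=0.3596
Proportions for population P1 (n=126): 46/126=0.3651, 3/126=0.0238, 44/126=0.3492, 33/126=0.2619
Σ p₁ᵢp₂ᵢ = 0.003614 + 0.000117 + 0.218460 + 0.094179 = 0.316370
Σp_1ᵢ² = 0.0099² + 0.0049² + 0.6256² + 0.3596² = 0.000098 + 0.000024 + 0.391375 + 0.129312 = 0.520809
Σp_2ᵢ² = 0.3651² + 0.0238² + 0.3492² + 0.2619² = 0.133298 + 0.000566 + 0.121941 + 0.068592 = 0.324397
O = 0.316370 / √(0.520809 × 0.324397) = 0.316370 / 0.4110339 = 0.7697
O = 0.7697 > 0.6 → Yes.

Yes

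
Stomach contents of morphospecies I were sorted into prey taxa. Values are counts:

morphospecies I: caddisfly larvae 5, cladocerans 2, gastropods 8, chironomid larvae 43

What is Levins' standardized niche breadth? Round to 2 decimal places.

0.24

Proportions for morphospecies I (n=58): 5/58=0.0862, 2/58=0.0345, 8/58=0.1379, 43/58=0.7414
Σpᵢ² = 0.0862² + 0.0345² + 0.1379² + 0.7414² = 0.007430 + 0.001190 + 0.019016 + 0.549674 = 0.577310
B = 1 / 0.577310 = 1.7322
Bₛ = (B − 1)/(n − 1) = (1.7322 − 1)/(4 − 1) = 0.7322/3 = 0.2441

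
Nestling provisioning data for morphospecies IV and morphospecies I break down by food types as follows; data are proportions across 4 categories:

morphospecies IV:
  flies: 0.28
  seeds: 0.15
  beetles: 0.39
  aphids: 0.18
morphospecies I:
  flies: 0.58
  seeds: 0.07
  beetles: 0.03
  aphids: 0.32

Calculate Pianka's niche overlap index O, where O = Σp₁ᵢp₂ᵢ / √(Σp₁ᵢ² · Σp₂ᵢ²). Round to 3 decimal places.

Σ p₁ᵢp₂ᵢ = 0.1624 + 0.0105 + 0.0117 + 0.0576 = 0.2422
Σp_1ᵢ² = 0.28² + 0.15² + 0.39² + 0.18² = 0.0784 + 0.0225 + 0.1521 + 0.0324 = 0.2854
Σp_2ᵢ² = 0.58² + 0.07² + 0.03² + 0.32² = 0.3364 + 0.0049 + 0.0009 + 0.1024 = 0.4446
O = 0.2422 / √(0.2854 × 0.4446) = 0.2422 / 0.356215 = 0.67993

0.680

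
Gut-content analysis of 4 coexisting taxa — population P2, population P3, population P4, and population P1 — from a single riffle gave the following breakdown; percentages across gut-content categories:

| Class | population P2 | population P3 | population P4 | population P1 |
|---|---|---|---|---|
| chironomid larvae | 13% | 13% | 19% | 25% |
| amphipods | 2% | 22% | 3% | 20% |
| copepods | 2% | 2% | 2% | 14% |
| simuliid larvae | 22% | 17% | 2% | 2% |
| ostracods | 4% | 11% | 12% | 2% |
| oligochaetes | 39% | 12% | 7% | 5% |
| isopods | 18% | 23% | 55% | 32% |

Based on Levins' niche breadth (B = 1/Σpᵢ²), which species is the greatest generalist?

population P3

Convert percentages to proportions (divide by 100).
Σp_P2ᵢ² = 0.13² + 0.02² + 0.02² + 0.22² + 0.04² + 0.39² + 0.18² = 0.0169 + 0.0004 + 0.0004 + 0.0484 + 0.0016 + 0.1521 + 0.0324 = 0.2522
B_P2 = 1 / 0.2522 = 3.9651
Σp_P3ᵢ² = 0.13² + 0.22² + 0.02² + 0.17² + 0.11² + 0.12² + 0.23² = 0.0169 + 0.0484 + 0.0004 + 0.0289 + 0.0121 + 0.0144 + 0.0529 = 0.1740
B_P3 = 1 / 0.1740 = 5.7471
Σp_P4ᵢ² = 0.19² + 0.03² + 0.02² + 0.02² + 0.12² + 0.07² + 0.55² = 0.0361 + 0.0009 + 0.0004 + 0.0004 + 0.0144 + 0.0049 + 0.3025 = 0.3596
B_P4 = 1 / 0.3596 = 2.7809
Σp_P1ᵢ² = 0.25² + 0.20² + 0.14² + 0.02² + 0.02² + 0.05² + 0.32² = 0.0625 + 0.0400 + 0.0196 + 0.0004 + 0.0004 + 0.0025 + 0.1024 = 0.2278
B_P1 = 1 / 0.2278 = 4.3898
Highest B → broadest niche (most generalist): population P3 (B = 5.75).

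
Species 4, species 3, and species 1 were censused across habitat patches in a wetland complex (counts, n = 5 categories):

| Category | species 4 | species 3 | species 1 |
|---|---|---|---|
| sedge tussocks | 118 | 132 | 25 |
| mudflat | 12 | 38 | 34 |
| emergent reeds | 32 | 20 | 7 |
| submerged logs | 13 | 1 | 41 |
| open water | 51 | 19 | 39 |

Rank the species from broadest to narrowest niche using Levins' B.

Proportions for species 4 (n=226): 118/226=0.5221, 12/226=0.0531, 32/226=0.1416, 13/226=0.0575, 51/226=0.2257
Proportions for species 3 (n=210): 132/210=0.6286, 38/210=0.1810, 20/210=0.0952, 1/210=0.0048, 19/210=0.0905
Proportions for species 1 (n=146): 25/146=0.1712, 34/146=0.2329, 7/146=0.0479, 41/146=0.2808, 39/146=0.2671
Σp_4ᵢ² = 0.5221² + 0.0531² + 0.1416² + 0.0575² + 0.2257² = 0.272588 + 0.002820 + 0.020051 + 0.003306 + 0.050940 = 0.349705
B_4 = 1 / 0.349705 = 2.8596
Σp_3ᵢ² = 0.6286² + 0.1810² + 0.0952² + 0.0048² + 0.0905² = 0.395138 + 0.032761 + 0.009063 + 0.000023 + 0.008190 = 0.445175
B_3 = 1 / 0.445175 = 2.2463
Σp_1ᵢ² = 0.1712² + 0.2329² + 0.0479² + 0.2808² + 0.2671² = 0.029309 + 0.054242 + 0.002294 + 0.078849 + 0.071342 = 0.236036
B_1 = 1 / 0.236036 = 4.2366
Ranking by B (broadest → narrowest): species 1 (4.24) > species 4 (2.86) > species 3 (2.25)

species 1 > species 4 > species 3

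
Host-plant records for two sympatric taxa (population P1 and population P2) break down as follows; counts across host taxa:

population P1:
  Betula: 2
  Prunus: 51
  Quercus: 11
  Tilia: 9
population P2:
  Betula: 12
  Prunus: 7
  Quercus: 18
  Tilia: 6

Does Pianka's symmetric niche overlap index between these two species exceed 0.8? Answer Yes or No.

Proportions for population P1 (n=73): 2/73=0.0274, 51/73=0.6986, 11/73=0.1507, 9/73=0.1233
Proportions for population P2 (n=43): 12/43=0.2791, 7/43=0.1628, 18/43=0.4186, 6/43=0.1395
Σ p₁ᵢp₂ᵢ = 0.007647 + 0.113732 + 0.063083 + 0.017200 = 0.201662
Σp_1ᵢ² = 0.0274² + 0.6986² + 0.1507² + 0.1233² = 0.000751 + 0.488042 + 0.022710 + 0.015203 = 0.526706
Σp_2ᵢ² = 0.2791² + 0.1628² + 0.4186² + 0.1395² = 0.077897 + 0.026504 + 0.175226 + 0.019460 = 0.299087
O = 0.201662 / √(0.526706 × 0.299087) = 0.201662 / 0.3969016 = 0.5081
O = 0.5081 < 0.8 → No.

No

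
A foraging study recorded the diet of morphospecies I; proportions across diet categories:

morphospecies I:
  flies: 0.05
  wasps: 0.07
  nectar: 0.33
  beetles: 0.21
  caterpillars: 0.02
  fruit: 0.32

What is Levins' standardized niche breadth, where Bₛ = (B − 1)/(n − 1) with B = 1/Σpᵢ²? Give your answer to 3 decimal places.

Σpᵢ² = 0.05² + 0.07² + 0.33² + 0.21² + 0.02² + 0.32² = 0.0025 + 0.0049 + 0.1089 + 0.0441 + 0.0004 + 0.1024 = 0.2632
B = 1 / 0.2632 = 3.79939
Bₛ = (B − 1)/(n − 1) = (3.79939 − 1)/(6 − 1) = 2.79939/5 = 0.55988

0.560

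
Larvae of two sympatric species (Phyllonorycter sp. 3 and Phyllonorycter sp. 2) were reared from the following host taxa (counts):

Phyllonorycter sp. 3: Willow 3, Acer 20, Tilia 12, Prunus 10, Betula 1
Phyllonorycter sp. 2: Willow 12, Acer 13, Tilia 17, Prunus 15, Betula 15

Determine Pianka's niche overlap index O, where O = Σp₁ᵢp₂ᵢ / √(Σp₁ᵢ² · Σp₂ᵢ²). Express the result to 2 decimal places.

0.80

Proportions for Phyllonorycter sp. 3 (n=46): 3/46=0.0652, 20/46=0.4348, 12/46=0.2609, 10/46=0.2174, 1/46=0.0217
Proportions for Phyllonorycter sp. 2 (n=72): 12/72=0.1667, 13/72=0.1806, 17/72=0.2361, 15/72=0.2083, 15/72=0.2083
Σ p₁ᵢp₂ᵢ = 0.010869 + 0.078525 + 0.061598 + 0.045284 + 0.004520 = 0.200796
Σp_1ᵢ² = 0.0652² + 0.4348² + 0.2609² + 0.2174² + 0.0217² = 0.004251 + 0.189051 + 0.068069 + 0.047263 + 0.000471 = 0.309105
Σp_2ᵢ² = 0.1667² + 0.1806² + 0.2361² + 0.2083² + 0.2083² = 0.027789 + 0.032616 + 0.055743 + 0.043389 + 0.043389 = 0.202926
O = 0.200796 / √(0.309105 × 0.202926) = 0.200796 / 0.2504505 = 0.8017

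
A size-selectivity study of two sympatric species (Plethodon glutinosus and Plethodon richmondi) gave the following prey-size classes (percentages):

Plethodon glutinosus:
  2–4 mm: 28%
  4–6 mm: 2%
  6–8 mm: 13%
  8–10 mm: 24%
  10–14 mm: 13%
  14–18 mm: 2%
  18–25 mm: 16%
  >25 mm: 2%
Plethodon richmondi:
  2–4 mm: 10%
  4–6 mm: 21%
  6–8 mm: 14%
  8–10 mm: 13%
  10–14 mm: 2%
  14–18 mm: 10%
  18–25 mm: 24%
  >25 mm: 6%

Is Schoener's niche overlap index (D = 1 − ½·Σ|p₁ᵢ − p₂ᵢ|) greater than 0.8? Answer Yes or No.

Convert percentages to proportions (divide by 100).
Σ|p₁ᵢ − p₂ᵢ| = 0.18 + 0.19 + 0.01 + 0.11 + 0.11 + 0.08 + 0.08 + 0.04 = 0.80
D = 1 − ½ × 0.80 = 1 − 0.400 = 0.6000
D = 0.6000 < 0.8 → No.

No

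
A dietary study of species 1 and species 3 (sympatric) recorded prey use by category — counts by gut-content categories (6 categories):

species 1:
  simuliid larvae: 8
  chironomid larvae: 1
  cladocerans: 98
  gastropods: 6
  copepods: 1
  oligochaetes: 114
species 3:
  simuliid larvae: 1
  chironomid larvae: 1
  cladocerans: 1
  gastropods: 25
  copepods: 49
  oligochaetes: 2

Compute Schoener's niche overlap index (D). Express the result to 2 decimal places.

Proportions for species 1 (n=228): 8/228=0.0351, 1/228=0.0044, 98/228=0.4298, 6/228=0.0263, 1/228=0.0044, 114/228=0.5000
Proportions for species 3 (n=79): 1/79=0.0127, 1/79=0.0127, 1/79=0.0127, 25/79=0.3165, 49/79=0.6203, 2/79=0.0253
Σ|p₁ᵢ − p₂ᵢ| = 0.0224 + 0.0083 + 0.4171 + 0.2902 + 0.6159 + 0.4747 = 1.8286
D = 1 − ½ × 1.8286 = 1 − 0.91430 = 0.08570

0.09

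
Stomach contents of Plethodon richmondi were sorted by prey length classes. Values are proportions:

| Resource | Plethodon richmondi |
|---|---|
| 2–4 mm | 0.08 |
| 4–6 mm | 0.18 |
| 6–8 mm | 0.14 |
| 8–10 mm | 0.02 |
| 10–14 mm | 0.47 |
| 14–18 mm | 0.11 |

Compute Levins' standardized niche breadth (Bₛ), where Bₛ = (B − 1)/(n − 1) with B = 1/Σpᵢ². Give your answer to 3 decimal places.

Σpᵢ² = 0.08² + 0.18² + 0.14² + 0.02² + 0.47² + 0.11² = 0.0064 + 0.0324 + 0.0196 + 0.0004 + 0.2209 + 0.0121 = 0.2918
B = 1 / 0.2918 = 3.42700
Bₛ = (B − 1)/(n − 1) = (3.42700 − 1)/(6 − 1) = 2.42700/5 = 0.48540

0.485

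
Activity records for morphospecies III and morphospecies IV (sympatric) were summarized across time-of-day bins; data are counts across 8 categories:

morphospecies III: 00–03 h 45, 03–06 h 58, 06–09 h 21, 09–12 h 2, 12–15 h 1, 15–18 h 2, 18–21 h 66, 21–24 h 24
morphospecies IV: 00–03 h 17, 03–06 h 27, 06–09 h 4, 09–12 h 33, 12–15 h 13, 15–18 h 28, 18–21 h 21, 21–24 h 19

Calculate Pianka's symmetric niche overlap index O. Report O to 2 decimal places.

Proportions for morphospecies III (n=219): 45/219=0.2055, 58/219=0.2648, 21/219=0.0959, 2/219=0.0091, 1/219=0.0046, 2/219=0.0091, 66/219=0.3014, 24/219=0.1096
Proportions for morphospecies IV (n=162): 17/162=0.1049, 27/162=0.1667, 4/162=0.0247, 33/162=0.2037, 13/162=0.0802, 28/162=0.1728, 21/162=0.1296, 19/162=0.1173
Σ p₁ᵢp₂ᵢ = 0.021557 + 0.044142 + 0.002369 + 0.001854 + 0.000369 + 0.001572 + 0.039061 + 0.012856 = 0.123780
Σp_1ᵢ² = 0.2055² + 0.2648² + 0.0959² + 0.0091² + 0.0046² + 0.0091² + 0.3014² + 0.1096² = 0.042230 + 0.070119 + 0.009197 + 0.000083 + 0.000021 + 0.000083 + 0.090842 + 0.012012 = 0.224587
Σp_2ᵢ² = 0.1049² + 0.1667² + 0.0247² + 0.2037² + 0.0802² + 0.1728² + 0.1296² + 0.1173² = 0.011004 + 0.027789 + 0.000610 + 0.041494 + 0.006432 + 0.029860 + 0.016796 + 0.013759 = 0.147744
O = 0.123780 / √(0.224587 × 0.147744) = 0.123780 / 0.1821576 = 0.6795

0.68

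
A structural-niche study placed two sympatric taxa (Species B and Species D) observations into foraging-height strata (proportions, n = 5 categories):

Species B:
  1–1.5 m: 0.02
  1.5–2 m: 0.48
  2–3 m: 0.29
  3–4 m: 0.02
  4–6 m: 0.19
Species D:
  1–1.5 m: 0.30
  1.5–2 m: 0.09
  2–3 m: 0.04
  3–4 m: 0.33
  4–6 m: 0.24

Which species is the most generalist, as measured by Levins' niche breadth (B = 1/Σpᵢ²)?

Σp_Bᵢ² = 0.02² + 0.48² + 0.29² + 0.02² + 0.19² = 0.0004 + 0.2304 + 0.0841 + 0.0004 + 0.0361 = 0.3514
B_B = 1 / 0.3514 = 2.8458
Σp_Dᵢ² = 0.30² + 0.09² + 0.04² + 0.33² + 0.24² = 0.0900 + 0.0081 + 0.0016 + 0.1089 + 0.0576 = 0.2662
B_D = 1 / 0.2662 = 3.7566
Highest B → broadest niche (most generalist): Species D (B = 3.76).

Species D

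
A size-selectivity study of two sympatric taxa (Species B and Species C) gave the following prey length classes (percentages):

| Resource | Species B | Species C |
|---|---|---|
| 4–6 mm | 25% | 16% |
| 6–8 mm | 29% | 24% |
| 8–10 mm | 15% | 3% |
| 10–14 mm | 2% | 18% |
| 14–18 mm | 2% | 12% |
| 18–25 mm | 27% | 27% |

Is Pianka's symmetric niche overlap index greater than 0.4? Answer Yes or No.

Convert percentages to proportions (divide by 100).
Σ p₁ᵢp₂ᵢ = 0.0400 + 0.0696 + 0.0045 + 0.0036 + 0.0024 + 0.0729 = 0.1930
Σp_1ᵢ² = 0.25² + 0.29² + 0.15² + 0.02² + 0.02² + 0.27² = 0.0625 + 0.0841 + 0.0225 + 0.0004 + 0.0004 + 0.0729 = 0.2428
Σp_2ᵢ² = 0.16² + 0.24² + 0.03² + 0.18² + 0.12² + 0.27² = 0.0256 + 0.0576 + 0.0009 + 0.0324 + 0.0144 + 0.0729 = 0.2038
O = 0.1930 / √(0.2428 × 0.2038) = 0.1930 / 0.22245 = 0.8676
O = 0.8676 > 0.4 → Yes.

Yes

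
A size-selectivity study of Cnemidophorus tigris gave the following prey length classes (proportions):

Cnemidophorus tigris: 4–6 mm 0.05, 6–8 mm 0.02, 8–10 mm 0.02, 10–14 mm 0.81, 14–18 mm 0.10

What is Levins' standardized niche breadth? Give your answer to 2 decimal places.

Σpᵢ² = 0.05² + 0.02² + 0.02² + 0.81² + 0.10² = 0.0025 + 0.0004 + 0.0004 + 0.6561 + 0.0100 = 0.6694
B = 1 / 0.6694 = 1.4939
Bₛ = (B − 1)/(n − 1) = (1.4939 − 1)/(5 − 1) = 0.4939/4 = 0.1235

0.12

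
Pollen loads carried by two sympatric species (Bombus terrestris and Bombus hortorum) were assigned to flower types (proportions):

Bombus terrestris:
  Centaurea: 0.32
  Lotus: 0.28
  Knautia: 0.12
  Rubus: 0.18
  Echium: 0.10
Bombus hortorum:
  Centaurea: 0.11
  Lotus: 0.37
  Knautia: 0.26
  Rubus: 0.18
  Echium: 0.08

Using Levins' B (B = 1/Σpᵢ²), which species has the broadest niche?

Bombus terrestris

Σp_terrᵢ² = 0.32² + 0.28² + 0.12² + 0.18² + 0.10² = 0.1024 + 0.0784 + 0.0144 + 0.0324 + 0.0100 = 0.2376
B_terr = 1 / 0.2376 = 4.2088
Σp_hortᵢ² = 0.11² + 0.37² + 0.26² + 0.18² + 0.08² = 0.0121 + 0.1369 + 0.0676 + 0.0324 + 0.0064 = 0.2554
B_hort = 1 / 0.2554 = 3.9154
Highest B → broadest niche (most generalist): Bombus terrestris (B = 4.21).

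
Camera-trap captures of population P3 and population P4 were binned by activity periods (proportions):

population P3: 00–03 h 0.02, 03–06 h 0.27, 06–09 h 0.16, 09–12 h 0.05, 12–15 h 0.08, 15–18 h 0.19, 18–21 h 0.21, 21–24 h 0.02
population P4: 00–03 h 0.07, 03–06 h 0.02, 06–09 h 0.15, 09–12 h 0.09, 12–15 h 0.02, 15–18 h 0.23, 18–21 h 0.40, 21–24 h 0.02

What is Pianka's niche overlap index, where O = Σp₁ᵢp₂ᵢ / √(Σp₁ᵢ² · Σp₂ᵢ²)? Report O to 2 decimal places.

Σ p₁ᵢp₂ᵢ = 0.0014 + 0.0054 + 0.0240 + 0.0045 + 0.0016 + 0.0437 + 0.0840 + 0.0004 = 0.1650
Σp_1ᵢ² = 0.02² + 0.27² + 0.16² + 0.05² + 0.08² + 0.19² + 0.21² + 0.02² = 0.0004 + 0.0729 + 0.0256 + 0.0025 + 0.0064 + 0.0361 + 0.0441 + 0.0004 = 0.1884
Σp_2ᵢ² = 0.07² + 0.02² + 0.15² + 0.09² + 0.02² + 0.23² + 0.40² + 0.02² = 0.0049 + 0.0004 + 0.0225 + 0.0081 + 0.0004 + 0.0529 + 0.1600 + 0.0004 = 0.2496
O = 0.1650 / √(0.1884 × 0.2496) = 0.1650 / 0.21685 = 0.7609

0.76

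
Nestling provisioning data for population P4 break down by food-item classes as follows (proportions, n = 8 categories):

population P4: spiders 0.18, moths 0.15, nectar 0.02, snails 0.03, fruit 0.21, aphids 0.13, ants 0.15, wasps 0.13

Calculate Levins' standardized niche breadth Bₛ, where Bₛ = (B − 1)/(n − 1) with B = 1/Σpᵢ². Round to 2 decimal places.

0.77

Σpᵢ² = 0.18² + 0.15² + 0.02² + 0.03² + 0.21² + 0.13² + 0.15² + 0.13² = 0.0324 + 0.0225 + 0.0004 + 0.0009 + 0.0441 + 0.0169 + 0.0225 + 0.0169 = 0.1566
B = 1 / 0.1566 = 6.3857
Bₛ = (B − 1)/(n − 1) = (6.3857 − 1)/(8 − 1) = 5.3857/7 = 0.7694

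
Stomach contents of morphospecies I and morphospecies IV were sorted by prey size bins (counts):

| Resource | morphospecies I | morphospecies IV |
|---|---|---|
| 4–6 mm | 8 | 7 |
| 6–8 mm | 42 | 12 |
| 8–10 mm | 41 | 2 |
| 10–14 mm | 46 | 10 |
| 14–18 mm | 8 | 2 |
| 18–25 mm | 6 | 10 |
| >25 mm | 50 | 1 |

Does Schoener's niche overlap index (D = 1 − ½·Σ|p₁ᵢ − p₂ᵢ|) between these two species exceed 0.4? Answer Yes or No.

Proportions for morphospecies I (n=201): 8/201=0.0398, 42/201=0.2090, 41/201=0.2040, 46/201=0.2289, 8/201=0.0398, 6/201=0.0299, 50/201=0.2488
Proportions for morphospecies IV (n=44): 7/44=0.1591, 12/44=0.2727, 2/44=0.0455, 10/44=0.2273, 2/44=0.0455, 10/44=0.2273, 1/44=0.0227
Σ|p₁ᵢ − p₂ᵢ| = 0.1193 + 0.0637 + 0.1585 + 0.0016 + 0.0057 + 0.1974 + 0.2261 = 0.7723
D = 1 − ½ × 0.7723 = 1 − 0.38615 = 0.61385
D = 0.61385 > 0.4 → Yes.

Yes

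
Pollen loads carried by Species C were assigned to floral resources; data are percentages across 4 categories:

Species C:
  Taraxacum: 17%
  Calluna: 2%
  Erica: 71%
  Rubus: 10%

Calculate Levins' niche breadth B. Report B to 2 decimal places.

Convert percentages to proportions (divide by 100).
Σpᵢ² = 0.17² + 0.02² + 0.71² + 0.10² = 0.0289 + 0.0004 + 0.5041 + 0.0100 = 0.5434
B = 1 / 0.5434 = 1.8403

1.84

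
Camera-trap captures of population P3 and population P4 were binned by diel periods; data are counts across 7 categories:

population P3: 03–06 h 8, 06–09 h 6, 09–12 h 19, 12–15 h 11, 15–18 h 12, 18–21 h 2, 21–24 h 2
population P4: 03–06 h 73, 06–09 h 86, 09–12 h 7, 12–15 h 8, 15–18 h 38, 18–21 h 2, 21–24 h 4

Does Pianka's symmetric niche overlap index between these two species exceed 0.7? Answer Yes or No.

Proportions for population P3 (n=60): 8/60=0.1333, 6/60=0.1000, 19/60=0.3167, 11/60=0.1833, 12/60=0.2000, 2/60=0.0333, 2/60=0.0333
Proportions for population P4 (n=218): 73/218=0.3349, 86/218=0.3945, 7/218=0.0321, 8/218=0.0367, 38/218=0.1743, 2/218=0.0092, 4/218=0.0183
Σ p₁ᵢp₂ᵢ = 0.044642 + 0.039450 + 0.010166 + 0.006727 + 0.034860 + 0.000306 + 0.000609 = 0.136760
Σp_1ᵢ² = 0.1333² + 0.1000² + 0.3167² + 0.1833² + 0.2000² + 0.0333² + 0.0333² = 0.017769 + 0.010000 + 0.100299 + 0.033599 + 0.040000 + 0.001109 + 0.001109 = 0.203885
Σp_2ᵢ² = 0.3349² + 0.3945² + 0.0321² + 0.0367² + 0.1743² + 0.0092² + 0.0183² = 0.112158 + 0.155630 + 0.001030 + 0.001347 + 0.030380 + 0.000085 + 0.000335 = 0.300965
O = 0.136760 / √(0.203885 × 0.300965) = 0.136760 / 0.2477140 = 0.5521
O = 0.5521 < 0.7 → No.

No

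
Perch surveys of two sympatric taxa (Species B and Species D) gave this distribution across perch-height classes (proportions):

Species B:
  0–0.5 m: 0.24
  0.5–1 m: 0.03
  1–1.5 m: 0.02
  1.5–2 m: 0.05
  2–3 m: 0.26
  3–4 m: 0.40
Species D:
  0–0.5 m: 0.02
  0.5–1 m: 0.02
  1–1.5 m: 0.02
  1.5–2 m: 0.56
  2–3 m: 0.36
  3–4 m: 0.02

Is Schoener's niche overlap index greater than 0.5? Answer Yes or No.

Σ|p₁ᵢ − p₂ᵢ| = 0.22 + 0.01 + 0.00 + 0.51 + 0.10 + 0.38 = 1.22
D = 1 − ½ × 1.22 = 1 − 0.610 = 0.3900
D = 0.3900 < 0.5 → No.

No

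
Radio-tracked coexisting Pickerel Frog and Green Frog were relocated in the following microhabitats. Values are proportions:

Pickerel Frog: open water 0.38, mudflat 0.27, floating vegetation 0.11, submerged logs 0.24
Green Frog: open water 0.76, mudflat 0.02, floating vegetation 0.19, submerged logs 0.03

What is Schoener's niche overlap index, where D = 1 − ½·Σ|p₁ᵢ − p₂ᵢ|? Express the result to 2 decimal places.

0.54

Σ|p₁ᵢ − p₂ᵢ| = 0.38 + 0.25 + 0.08 + 0.21 = 0.92
D = 1 − ½ × 0.92 = 1 − 0.460 = 0.5400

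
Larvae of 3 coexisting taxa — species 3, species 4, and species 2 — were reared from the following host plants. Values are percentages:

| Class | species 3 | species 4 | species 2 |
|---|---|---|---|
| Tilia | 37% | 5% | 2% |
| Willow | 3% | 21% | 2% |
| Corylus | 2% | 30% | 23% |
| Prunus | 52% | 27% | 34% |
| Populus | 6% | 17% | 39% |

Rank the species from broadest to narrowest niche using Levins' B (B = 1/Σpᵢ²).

Convert percentages to proportions (divide by 100).
Σp_3ᵢ² = 0.37² + 0.03² + 0.02² + 0.52² + 0.06² = 0.1369 + 0.0009 + 0.0004 + 0.2704 + 0.0036 = 0.4122
B_3 = 1 / 0.4122 = 2.4260
Σp_4ᵢ² = 0.05² + 0.21² + 0.30² + 0.27² + 0.17² = 0.0025 + 0.0441 + 0.0900 + 0.0729 + 0.0289 = 0.2384
B_4 = 1 / 0.2384 = 4.1946
Σp_2ᵢ² = 0.02² + 0.02² + 0.23² + 0.34² + 0.39² = 0.0004 + 0.0004 + 0.0529 + 0.1156 + 0.1521 = 0.3214
B_2 = 1 / 0.3214 = 3.1114
Ranking by B (broadest → narrowest): species 4 (4.19) > species 2 (3.11) > species 3 (2.43)

species 4 > species 2 > species 3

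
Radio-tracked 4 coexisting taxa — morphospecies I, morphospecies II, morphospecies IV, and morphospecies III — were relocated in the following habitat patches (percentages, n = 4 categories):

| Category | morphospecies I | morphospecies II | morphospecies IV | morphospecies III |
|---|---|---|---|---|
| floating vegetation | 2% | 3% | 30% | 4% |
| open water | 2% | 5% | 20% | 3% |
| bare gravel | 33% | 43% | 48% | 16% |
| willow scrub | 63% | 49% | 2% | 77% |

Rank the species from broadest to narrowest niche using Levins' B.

Convert percentages to proportions (divide by 100).
Σp_Iᵢ² = 0.02² + 0.02² + 0.33² + 0.63² = 0.0004 + 0.0004 + 0.1089 + 0.3969 = 0.5066
B_I = 1 / 0.5066 = 1.9739
Σp_IIᵢ² = 0.03² + 0.05² + 0.43² + 0.49² = 0.0009 + 0.0025 + 0.1849 + 0.2401 = 0.4284
B_II = 1 / 0.4284 = 2.3343
Σp_IVᵢ² = 0.30² + 0.20² + 0.48² + 0.02² = 0.0900 + 0.0400 + 0.2304 + 0.0004 = 0.3608
B_IV = 1 / 0.3608 = 2.7716
Σp_IIIᵢ² = 0.04² + 0.03² + 0.16² + 0.77² = 0.0016 + 0.0009 + 0.0256 + 0.5929 = 0.6210
B_III = 1 / 0.6210 = 1.6103
Ranking by B (broadest → narrowest): morphospecies IV (2.77) > morphospecies II (2.33) > morphospecies I (1.97) > morphospecies III (1.61)

morphospecies IV > morphospecies II > morphospecies I > morphospecies III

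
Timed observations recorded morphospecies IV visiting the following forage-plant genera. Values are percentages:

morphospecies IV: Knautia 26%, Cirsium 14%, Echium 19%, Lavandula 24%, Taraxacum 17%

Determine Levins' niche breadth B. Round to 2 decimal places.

4.77

Convert percentages to proportions (divide by 100).
Σpᵢ² = 0.26² + 0.14² + 0.19² + 0.24² + 0.17² = 0.0676 + 0.0196 + 0.0361 + 0.0576 + 0.0289 = 0.2098
B = 1 / 0.2098 = 4.7664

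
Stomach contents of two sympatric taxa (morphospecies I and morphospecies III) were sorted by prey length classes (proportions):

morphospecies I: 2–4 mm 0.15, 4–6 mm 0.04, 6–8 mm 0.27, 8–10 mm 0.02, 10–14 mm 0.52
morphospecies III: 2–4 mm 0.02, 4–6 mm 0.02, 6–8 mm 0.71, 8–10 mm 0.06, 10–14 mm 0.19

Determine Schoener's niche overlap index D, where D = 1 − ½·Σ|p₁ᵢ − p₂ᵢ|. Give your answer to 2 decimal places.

0.52

Σ|p₁ᵢ − p₂ᵢ| = 0.13 + 0.02 + 0.44 + 0.04 + 0.33 = 0.96
D = 1 − ½ × 0.96 = 1 − 0.480 = 0.5200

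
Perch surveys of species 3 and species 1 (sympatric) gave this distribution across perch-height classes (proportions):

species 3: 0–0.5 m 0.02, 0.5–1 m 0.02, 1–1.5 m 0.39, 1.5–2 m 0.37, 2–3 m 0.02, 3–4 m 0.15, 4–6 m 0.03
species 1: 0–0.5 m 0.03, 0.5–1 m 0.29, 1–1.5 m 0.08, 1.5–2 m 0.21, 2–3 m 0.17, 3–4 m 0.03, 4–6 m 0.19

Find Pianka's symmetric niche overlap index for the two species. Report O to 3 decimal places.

Σ p₁ᵢp₂ᵢ = 0.0006 + 0.0058 + 0.0312 + 0.0777 + 0.0034 + 0.0045 + 0.0057 = 0.1289
Σp_1ᵢ² = 0.02² + 0.02² + 0.39² + 0.37² + 0.02² + 0.15² + 0.03² = 0.0004 + 0.0004 + 0.1521 + 0.1369 + 0.0004 + 0.0225 + 0.0009 = 0.3136
Σp_2ᵢ² = 0.03² + 0.29² + 0.08² + 0.21² + 0.17² + 0.03² + 0.19² = 0.0009 + 0.0841 + 0.0064 + 0.0441 + 0.0289 + 0.0009 + 0.0361 = 0.2014
O = 0.1289 / √(0.3136 × 0.2014) = 0.1289 / 0.251315 = 0.51290

0.513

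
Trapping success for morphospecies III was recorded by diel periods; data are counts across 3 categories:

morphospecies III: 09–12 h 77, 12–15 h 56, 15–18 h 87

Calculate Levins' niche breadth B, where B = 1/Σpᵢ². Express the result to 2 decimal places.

2.91

Proportions for morphospecies III (n=220): 77/220=0.3500, 56/220=0.2545, 87/220=0.3955
Σpᵢ² = 0.3500² + 0.2545² + 0.3955² = 0.122500 + 0.064770 + 0.156420 = 0.343690
B = 1 / 0.343690 = 2.9096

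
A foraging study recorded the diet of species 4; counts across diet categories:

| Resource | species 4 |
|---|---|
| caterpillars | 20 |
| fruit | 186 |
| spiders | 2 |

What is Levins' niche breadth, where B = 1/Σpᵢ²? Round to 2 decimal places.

Proportions for species 4 (n=208): 20/208=0.0962, 186/208=0.8942, 2/208=0.0096
Σpᵢ² = 0.0962² + 0.8942² + 0.0096² = 0.009254 + 0.799594 + 0.000092 = 0.808940
B = 1 / 0.808940 = 1.2362

1.24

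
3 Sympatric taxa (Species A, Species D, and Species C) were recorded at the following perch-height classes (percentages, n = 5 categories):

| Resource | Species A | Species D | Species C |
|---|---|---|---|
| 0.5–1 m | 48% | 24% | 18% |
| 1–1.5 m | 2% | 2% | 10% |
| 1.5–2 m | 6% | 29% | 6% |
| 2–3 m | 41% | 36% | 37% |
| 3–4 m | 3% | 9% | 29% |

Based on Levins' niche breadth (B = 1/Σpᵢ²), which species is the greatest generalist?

Species C

Convert percentages to proportions (divide by 100).
Σp_Aᵢ² = 0.48² + 0.02² + 0.06² + 0.41² + 0.03² = 0.2304 + 0.0004 + 0.0036 + 0.1681 + 0.0009 = 0.4034
B_A = 1 / 0.4034 = 2.4789
Σp_Dᵢ² = 0.24² + 0.02² + 0.29² + 0.36² + 0.09² = 0.0576 + 0.0004 + 0.0841 + 0.1296 + 0.0081 = 0.2798
B_D = 1 / 0.2798 = 3.5740
Σp_Cᵢ² = 0.18² + 0.10² + 0.06² + 0.37² + 0.29² = 0.0324 + 0.0100 + 0.0036 + 0.1369 + 0.0841 = 0.2670
B_C = 1 / 0.2670 = 3.7453
Highest B → broadest niche (most generalist): Species C (B = 3.75).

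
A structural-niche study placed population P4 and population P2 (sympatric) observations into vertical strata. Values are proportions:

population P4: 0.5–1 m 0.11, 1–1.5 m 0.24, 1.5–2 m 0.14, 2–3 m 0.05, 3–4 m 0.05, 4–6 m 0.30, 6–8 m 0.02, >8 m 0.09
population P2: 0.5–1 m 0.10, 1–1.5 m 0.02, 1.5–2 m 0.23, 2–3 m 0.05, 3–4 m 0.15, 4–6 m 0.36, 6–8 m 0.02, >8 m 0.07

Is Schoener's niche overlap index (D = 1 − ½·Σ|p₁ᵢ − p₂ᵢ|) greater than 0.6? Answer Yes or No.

Yes

Σ|p₁ᵢ − p₂ᵢ| = 0.01 + 0.22 + 0.09 + 0.00 + 0.10 + 0.06 + 0.00 + 0.02 = 0.50
D = 1 − ½ × 0.50 = 1 − 0.250 = 0.7500
D = 0.7500 > 0.6 → Yes.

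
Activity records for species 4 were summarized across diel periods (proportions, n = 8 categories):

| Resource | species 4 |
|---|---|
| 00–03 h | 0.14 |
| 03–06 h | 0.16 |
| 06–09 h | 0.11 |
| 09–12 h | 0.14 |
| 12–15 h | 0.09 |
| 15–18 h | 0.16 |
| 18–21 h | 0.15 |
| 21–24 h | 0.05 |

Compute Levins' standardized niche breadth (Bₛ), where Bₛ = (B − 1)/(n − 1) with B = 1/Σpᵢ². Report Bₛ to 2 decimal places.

0.91

Σpᵢ² = 0.14² + 0.16² + 0.11² + 0.14² + 0.09² + 0.16² + 0.15² + 0.05² = 0.0196 + 0.0256 + 0.0121 + 0.0196 + 0.0081 + 0.0256 + 0.0225 + 0.0025 = 0.1356
B = 1 / 0.1356 = 7.3746
Bₛ = (B − 1)/(n − 1) = (7.3746 − 1)/(8 − 1) = 6.3746/7 = 0.9107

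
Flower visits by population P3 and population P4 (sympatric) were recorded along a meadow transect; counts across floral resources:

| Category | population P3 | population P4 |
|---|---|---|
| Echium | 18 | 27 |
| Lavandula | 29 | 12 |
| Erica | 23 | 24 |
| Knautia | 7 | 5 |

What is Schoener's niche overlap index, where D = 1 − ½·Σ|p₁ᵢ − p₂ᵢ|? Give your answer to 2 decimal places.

0.78

Proportions for population P3 (n=77): 18/77=0.2338, 29/77=0.3766, 23/77=0.2987, 7/77=0.0909
Proportions for population P4 (n=68): 27/68=0.3971, 12/68=0.1765, 24/68=0.3529, 5/68=0.0735
Σ|p₁ᵢ − p₂ᵢ| = 0.1633 + 0.2001 + 0.0542 + 0.0174 = 0.4350
D = 1 − ½ × 0.4350 = 1 − 0.21750 = 0.78250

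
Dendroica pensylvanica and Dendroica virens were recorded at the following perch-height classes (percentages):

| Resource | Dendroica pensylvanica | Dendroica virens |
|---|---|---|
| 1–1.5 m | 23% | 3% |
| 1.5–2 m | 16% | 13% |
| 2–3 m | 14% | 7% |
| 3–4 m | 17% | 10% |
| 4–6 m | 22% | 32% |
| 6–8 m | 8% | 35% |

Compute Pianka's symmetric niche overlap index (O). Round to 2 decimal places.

0.71

Convert percentages to proportions (divide by 100).
Σ p₁ᵢp₂ᵢ = 0.0069 + 0.0208 + 0.0098 + 0.0170 + 0.0704 + 0.0280 = 0.1529
Σp_1ᵢ² = 0.23² + 0.16² + 0.14² + 0.17² + 0.22² + 0.08² = 0.0529 + 0.0256 + 0.0196 + 0.0289 + 0.0484 + 0.0064 = 0.1818
Σp_2ᵢ² = 0.03² + 0.13² + 0.07² + 0.10² + 0.32² + 0.35² = 0.0009 + 0.0169 + 0.0049 + 0.0100 + 0.1024 + 0.1225 = 0.2576
O = 0.1529 / √(0.1818 × 0.2576) = 0.1529 / 0.21641 = 0.7065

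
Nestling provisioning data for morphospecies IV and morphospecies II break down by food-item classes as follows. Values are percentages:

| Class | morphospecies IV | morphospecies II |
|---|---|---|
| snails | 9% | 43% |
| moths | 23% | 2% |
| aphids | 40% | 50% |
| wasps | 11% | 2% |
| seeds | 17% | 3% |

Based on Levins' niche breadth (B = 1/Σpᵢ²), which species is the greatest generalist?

morphospecies IV

Convert percentages to proportions (divide by 100).
Σp_IVᵢ² = 0.09² + 0.23² + 0.40² + 0.11² + 0.17² = 0.0081 + 0.0529 + 0.1600 + 0.0121 + 0.0289 = 0.2620
B_IV = 1 / 0.2620 = 3.8168
Σp_IIᵢ² = 0.43² + 0.02² + 0.50² + 0.02² + 0.03² = 0.1849 + 0.0004 + 0.2500 + 0.0004 + 0.0009 = 0.4366
B_II = 1 / 0.4366 = 2.2904
Highest B → broadest niche (most generalist): morphospecies IV (B = 3.82).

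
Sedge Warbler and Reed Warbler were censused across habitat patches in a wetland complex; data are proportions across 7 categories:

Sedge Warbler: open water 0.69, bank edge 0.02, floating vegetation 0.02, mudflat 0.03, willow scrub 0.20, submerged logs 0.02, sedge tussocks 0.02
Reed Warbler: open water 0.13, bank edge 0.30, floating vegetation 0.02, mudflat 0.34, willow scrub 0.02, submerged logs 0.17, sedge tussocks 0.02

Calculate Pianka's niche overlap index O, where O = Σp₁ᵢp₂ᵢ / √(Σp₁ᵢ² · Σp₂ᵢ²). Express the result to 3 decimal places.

Σ p₁ᵢp₂ᵢ = 0.0897 + 0.0060 + 0.0004 + 0.0102 + 0.0040 + 0.0034 + 0.0004 = 0.1141
Σp_1ᵢ² = 0.69² + 0.02² + 0.02² + 0.03² + 0.20² + 0.02² + 0.02² = 0.4761 + 0.0004 + 0.0004 + 0.0009 + 0.0400 + 0.0004 + 0.0004 = 0.5186
Σp_2ᵢ² = 0.13² + 0.30² + 0.02² + 0.34² + 0.02² + 0.17² + 0.02² = 0.0169 + 0.0900 + 0.0004 + 0.1156 + 0.0004 + 0.0289 + 0.0004 = 0.2526
O = 0.1141 / √(0.5186 × 0.2526) = 0.1141 / 0.361937 = 0.31525

0.315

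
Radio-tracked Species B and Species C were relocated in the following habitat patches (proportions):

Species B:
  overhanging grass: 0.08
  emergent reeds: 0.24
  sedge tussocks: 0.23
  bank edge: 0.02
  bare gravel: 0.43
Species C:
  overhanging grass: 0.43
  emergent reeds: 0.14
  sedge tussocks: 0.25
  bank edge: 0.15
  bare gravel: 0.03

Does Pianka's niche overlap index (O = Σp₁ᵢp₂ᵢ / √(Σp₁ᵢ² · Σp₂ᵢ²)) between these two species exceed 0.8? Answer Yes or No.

No

Σ p₁ᵢp₂ᵢ = 0.0344 + 0.0336 + 0.0575 + 0.0030 + 0.0129 = 0.1414
Σp_1ᵢ² = 0.08² + 0.24² + 0.23² + 0.02² + 0.43² = 0.0064 + 0.0576 + 0.0529 + 0.0004 + 0.1849 = 0.3022
Σp_2ᵢ² = 0.43² + 0.14² + 0.25² + 0.15² + 0.03² = 0.1849 + 0.0196 + 0.0625 + 0.0225 + 0.0009 = 0.2904
O = 0.1414 / √(0.3022 × 0.2904) = 0.1414 / 0.29624 = 0.4773
O = 0.4773 < 0.8 → No.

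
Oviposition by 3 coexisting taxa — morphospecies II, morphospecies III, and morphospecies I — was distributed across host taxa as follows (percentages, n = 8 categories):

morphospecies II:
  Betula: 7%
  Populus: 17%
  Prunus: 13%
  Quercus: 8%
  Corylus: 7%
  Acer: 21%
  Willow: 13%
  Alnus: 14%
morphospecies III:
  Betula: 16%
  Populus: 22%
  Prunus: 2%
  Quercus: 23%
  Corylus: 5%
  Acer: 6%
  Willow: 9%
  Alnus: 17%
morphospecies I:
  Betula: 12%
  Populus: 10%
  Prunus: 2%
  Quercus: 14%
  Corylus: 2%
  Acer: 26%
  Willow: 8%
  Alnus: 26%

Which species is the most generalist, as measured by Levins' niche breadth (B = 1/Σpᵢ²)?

morphospecies II

Convert percentages to proportions (divide by 100).
Σp_IIᵢ² = 0.07² + 0.17² + 0.13² + 0.08² + 0.07² + 0.21² + 0.13² + 0.14² = 0.0049 + 0.0289 + 0.0169 + 0.0064 + 0.0049 + 0.0441 + 0.0169 + 0.0196 = 0.1426
B_II = 1 / 0.1426 = 7.0126
Σp_IIIᵢ² = 0.16² + 0.22² + 0.02² + 0.23² + 0.05² + 0.06² + 0.09² + 0.17² = 0.0256 + 0.0484 + 0.0004 + 0.0529 + 0.0025 + 0.0036 + 0.0081 + 0.0289 = 0.1704
B_III = 1 / 0.1704 = 5.8685
Σp_Iᵢ² = 0.12² + 0.10² + 0.02² + 0.14² + 0.02² + 0.26² + 0.08² + 0.26² = 0.0144 + 0.0100 + 0.0004 + 0.0196 + 0.0004 + 0.0676 + 0.0064 + 0.0676 = 0.1864
B_I = 1 / 0.1864 = 5.3648
Highest B → broadest niche (most generalist): morphospecies II (B = 7.01).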